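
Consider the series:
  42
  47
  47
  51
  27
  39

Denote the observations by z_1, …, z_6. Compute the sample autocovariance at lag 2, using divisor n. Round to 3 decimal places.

-9.898

Mean z̄ = (42 + 47 + 47 + 51 + 27 + 39)/6 = 42.1667
Deviations: -0.1667, 4.8333, 4.8333, 8.8333, -15.1667, -3.1667
Σ_{t=1}^{4}(z_t−z̄)(z_{t+2}−z̄) = -59.3889
γ_2 = -59.3889 / 6 = -9.898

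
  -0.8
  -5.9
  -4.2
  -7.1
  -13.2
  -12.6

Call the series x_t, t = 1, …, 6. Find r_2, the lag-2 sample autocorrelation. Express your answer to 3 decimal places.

Mean x̄ = (-0.8 − 5.9 − 4.2 − 7.1 − 13.2 − 12.6)/6 = -7.3000
Numerator Σ_{t=1}^{4}(x_t−x̄)(x_{t+2}−x̄) = 1.0800
Denominator Σ(x_t−x̄)² = 116.7600
r_2 = 1.0800 / 116.7600 = 0.009

0.009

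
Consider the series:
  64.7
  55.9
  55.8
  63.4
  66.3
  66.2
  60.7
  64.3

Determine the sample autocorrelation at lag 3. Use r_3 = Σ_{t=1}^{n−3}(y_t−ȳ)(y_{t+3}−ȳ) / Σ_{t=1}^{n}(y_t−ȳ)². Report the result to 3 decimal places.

Mean ȳ = (64.7 + 55.9 + 55.8 + 63.4 + 66.3 + 66.2 + 60.7 + 64.3)/8 = 62.1625
Numerator Σ_{t=1}^{5}(y_t−ȳ)(y_{t+3}−ȳ) = -41.4255
Denominator Σ(y_t−ȳ)² = 127.7988
r_3 = -41.4255 / 127.7988 = -0.324

-0.324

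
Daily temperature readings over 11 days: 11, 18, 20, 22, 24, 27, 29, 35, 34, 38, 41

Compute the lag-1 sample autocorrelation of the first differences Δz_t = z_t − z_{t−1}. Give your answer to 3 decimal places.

First differences Δz: 7, 2, 2, 2, 3, 2, 6, -1, 4, 3
Mean of differences = 3.0000
Numerator Σ(Δz_t−Δz̄)(Δz_{t+1}−Δz̄) = -21.0000
Denominator Σ(Δz_t−Δz̄)² = 46.0000
r_1(Δz) = -21.0000 / 46.0000 = -0.457

-0.457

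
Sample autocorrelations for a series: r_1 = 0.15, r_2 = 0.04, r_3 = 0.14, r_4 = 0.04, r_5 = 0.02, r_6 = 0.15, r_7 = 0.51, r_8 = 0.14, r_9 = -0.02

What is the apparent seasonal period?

The largest autocorrelation is r_7 = 0.51; the remaining lags stay at or below 0.15.
The dominant spike at lag 7 indicates a seasonal period of 7.

7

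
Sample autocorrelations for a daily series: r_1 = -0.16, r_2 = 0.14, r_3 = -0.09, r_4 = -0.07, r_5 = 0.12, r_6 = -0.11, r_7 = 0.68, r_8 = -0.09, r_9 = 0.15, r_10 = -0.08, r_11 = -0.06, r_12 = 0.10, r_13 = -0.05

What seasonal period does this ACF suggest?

The largest autocorrelation is r_7 = 0.68; the remaining lags stay at or below 0.15.
The dominant spike at lag 7 indicates a seasonal period of 7.

7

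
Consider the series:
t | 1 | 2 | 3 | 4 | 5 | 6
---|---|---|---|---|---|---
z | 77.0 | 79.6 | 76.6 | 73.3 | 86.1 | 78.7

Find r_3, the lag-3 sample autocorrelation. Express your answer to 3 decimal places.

Mean z̄ = (77.0 + 79.6 + 76.6 + 73.3 + 86.1 + 78.7)/6 = 78.5500
Deviations from mean: -1.5500, 1.0500, -1.9500, -5.2500, 7.5500, 0.1500
Σ(z_t−z̄)(z_{t+3}−z̄) = (8.1375) + (7.9275) + (-0.2925) = 15.7725
Denominator Σ(z_t−z̄)² = 91.8950
r_3 = 15.7725 / 91.8950 = 0.172

0.172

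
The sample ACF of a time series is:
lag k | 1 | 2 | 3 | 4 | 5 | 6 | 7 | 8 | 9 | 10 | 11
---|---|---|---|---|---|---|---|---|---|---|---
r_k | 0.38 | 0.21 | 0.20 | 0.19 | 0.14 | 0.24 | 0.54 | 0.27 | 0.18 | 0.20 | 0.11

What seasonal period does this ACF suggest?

The largest autocorrelation is r_7 = 0.54; the remaining lags stay at or below 0.38. The elevated value at lag 1 (0.38), dropping to 0.21 at lag 2, reflects decaying short-term dependence rather than seasonality.
The dominant spike at lag 7 indicates a seasonal period of 7.

7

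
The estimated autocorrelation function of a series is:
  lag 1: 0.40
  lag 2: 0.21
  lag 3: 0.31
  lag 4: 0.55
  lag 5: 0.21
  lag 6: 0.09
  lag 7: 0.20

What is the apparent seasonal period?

4

The largest autocorrelation is r_4 = 0.55; the remaining lags stay at or below 0.40. The elevated value at lag 1 (0.40), dropping to 0.21 at lag 2, reflects decaying short-term dependence rather than seasonality.
The dominant spike at lag 4 indicates a seasonal period of 4.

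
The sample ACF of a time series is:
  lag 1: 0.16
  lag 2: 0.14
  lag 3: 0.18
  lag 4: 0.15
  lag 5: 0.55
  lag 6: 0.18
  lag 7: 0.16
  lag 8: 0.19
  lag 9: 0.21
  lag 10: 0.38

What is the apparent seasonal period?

The largest autocorrelation is r_5 = 0.55, with a weaker echo at lag 10 (0.38); the remaining lags stay at or below 0.21.
The dominant spike at lag 5 indicates a seasonal period of 5.

5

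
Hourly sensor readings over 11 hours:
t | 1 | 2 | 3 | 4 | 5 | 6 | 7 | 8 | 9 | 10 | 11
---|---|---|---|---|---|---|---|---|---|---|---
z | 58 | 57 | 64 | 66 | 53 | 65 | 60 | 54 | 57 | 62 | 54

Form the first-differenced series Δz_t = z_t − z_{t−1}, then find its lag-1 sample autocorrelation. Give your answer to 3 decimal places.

-0.469

First differences Δz: -1, 7, 2, -13, 12, -5, -6, 3, 5, -8
Mean of differences = -0.4000
Numerator Σ(Δz_t−Δz̄)(Δz_{t+1}−Δz̄) = -246.1600
Denominator Σ(Δz_t−Δz̄)² = 524.4000
r_1(Δz) = -246.1600 / 524.4000 = -0.469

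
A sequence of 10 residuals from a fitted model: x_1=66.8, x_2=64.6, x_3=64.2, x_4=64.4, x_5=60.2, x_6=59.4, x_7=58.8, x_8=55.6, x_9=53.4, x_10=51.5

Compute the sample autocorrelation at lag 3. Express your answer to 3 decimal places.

Mean x̄ = (66.8 + 64.6 + 64.2 + 64.4 + 60.2 + 59.4 + 58.8 + 55.6 + 53.4 + 51.5)/10 = 59.8900
Σ(x_t−x̄)(x_{t+3}−x̄) = (31.1641) + (1.4601) + (-2.1119) + (-4.9159) + (-1.3299) + (3.1801) + (9.1451) = 36.5917
Denominator Σ(x_t−x̄)² = 241.2890
r_3 = 36.5917 / 241.2890 = 0.152

0.152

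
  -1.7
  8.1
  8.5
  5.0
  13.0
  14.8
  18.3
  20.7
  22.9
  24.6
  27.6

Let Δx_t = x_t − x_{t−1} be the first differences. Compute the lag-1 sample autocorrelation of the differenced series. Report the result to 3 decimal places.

-0.315

First differences Δx: 9.8, 0.4, -3.5, 8.0, 1.8, 3.5, 2.4, 2.2, 1.7, 3.0
Mean of differences = 2.9300
Numerator Σ(Δx_t−Δx̄)(Δx_{t+1}−Δx̄) = -39.1899
Denominator Σ(Δx_t−Δx̄)² = 124.5810
r_1(Δx) = -39.1899 / 124.5810 = -0.315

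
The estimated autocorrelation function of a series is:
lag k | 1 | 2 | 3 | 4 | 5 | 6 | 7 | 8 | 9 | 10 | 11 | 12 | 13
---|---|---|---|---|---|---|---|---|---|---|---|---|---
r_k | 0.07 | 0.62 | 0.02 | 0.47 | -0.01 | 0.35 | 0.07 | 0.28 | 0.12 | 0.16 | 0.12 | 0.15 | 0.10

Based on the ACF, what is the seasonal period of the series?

The largest autocorrelation is r_2 = 0.62, with weaker echoes at lags 4 (0.47), 6 (0.35), 8 (0.28), 10 (0.16) and 12 (0.15); the remaining lags stay at or below 0.12.
The dominant spike at lag 2 indicates a seasonal period of 2.

2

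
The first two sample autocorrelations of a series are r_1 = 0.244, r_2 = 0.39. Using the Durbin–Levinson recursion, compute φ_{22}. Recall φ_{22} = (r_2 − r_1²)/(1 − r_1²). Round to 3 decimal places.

φ_{22} = (r_2 − r_1²) / (1 − r_1²)
r_1² = (0.244)² = 0.059536
Numerator = 0.39 − 0.0595 = 0.3305; denominator = 1 − 0.0595 = 0.9405
φ_{22} = 0.3305 / 0.9405 = 0.351

0.351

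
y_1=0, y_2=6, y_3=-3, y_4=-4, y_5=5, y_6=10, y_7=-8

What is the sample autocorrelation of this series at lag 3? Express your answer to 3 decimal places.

Mean ȳ = (0 + 6 − 3 − 4 + 5 + 10 − 8)/7 = 0.8571
Σ(y_t−ȳ)(y_{t+3}−ȳ) = (4.1633) + (21.3061) + (-35.2653) + (43.0204) = 33.2245
Denominator Σ(y_t−ȳ)² = 244.8571
r_3 = 33.2245 / 244.8571 = 0.136

0.136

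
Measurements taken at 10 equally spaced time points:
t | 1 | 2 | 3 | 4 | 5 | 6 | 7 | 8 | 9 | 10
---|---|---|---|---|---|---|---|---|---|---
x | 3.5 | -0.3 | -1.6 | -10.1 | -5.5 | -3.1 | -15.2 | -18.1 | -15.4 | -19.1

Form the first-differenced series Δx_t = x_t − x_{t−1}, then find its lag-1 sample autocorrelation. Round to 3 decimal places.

-0.290

First differences Δx: -3.8, -1.3, -8.5, 4.6, 2.4, -12.1, -2.9, 2.7, -3.7
Mean of differences = -2.5111
Numerator Σ(Δx_t−Δx̄)(Δx_{t+1}−Δx̄) = -68.0635
Denominator Σ(Δx_t−Δx̄)² = 234.3489
r_1(Δx) = -68.0635 / 234.3489 = -0.290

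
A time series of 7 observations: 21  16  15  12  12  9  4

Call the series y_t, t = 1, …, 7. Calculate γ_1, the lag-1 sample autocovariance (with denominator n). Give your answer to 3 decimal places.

9.805

Mean ȳ = (21 + 16 + 15 + 12 + 12 + 9 + 4)/7 = 12.7143
Σ_{t=1}^{6}(y_t−ȳ)(y_{t+1}−ȳ) = 68.6327
γ_1 = 68.6327 / 7 = 9.805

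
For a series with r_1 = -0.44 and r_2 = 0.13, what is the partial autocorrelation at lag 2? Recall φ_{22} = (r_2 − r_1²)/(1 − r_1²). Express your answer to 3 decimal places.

-0.079

φ_{22} = (r_2 − r_1²) / (1 − r_1²)
r_1² = (-0.44)² = 0.1936
Numerator = 0.13 − 0.1936 = -0.0636; denominator = 1 − 0.1936 = 0.8064
φ_{22} = -0.0636 / 0.8064 = -0.079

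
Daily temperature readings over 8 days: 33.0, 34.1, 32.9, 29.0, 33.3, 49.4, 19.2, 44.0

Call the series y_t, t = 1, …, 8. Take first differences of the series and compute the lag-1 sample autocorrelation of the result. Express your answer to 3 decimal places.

-0.642

First differences Δy: 1.1, -1.2, -3.9, 4.3, 16.1, -30.2, 24.8
Mean of differences = 1.5714
Numerator Σ(Δy_t−Δȳ)(Δy_{t+1}−Δȳ) = -1158.4151
Denominator Σ(Δy_t−Δȳ)² = 1805.3543
r_1(Δy) = -1158.4151 / 1805.3543 = -0.642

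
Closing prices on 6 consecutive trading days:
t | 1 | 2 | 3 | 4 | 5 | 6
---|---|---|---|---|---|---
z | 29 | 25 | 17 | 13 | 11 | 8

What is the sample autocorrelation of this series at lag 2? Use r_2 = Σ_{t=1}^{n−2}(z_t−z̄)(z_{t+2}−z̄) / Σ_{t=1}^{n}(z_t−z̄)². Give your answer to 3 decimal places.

0.014

Mean z̄ = (29 + 25 + 17 + 13 + 11 + 8)/6 = 17.1667
Numerator Σ_{t=1}^{4}(z_t−z̄)(z_{t+2}−z̄) = 4.6111
Denominator Σ(z_t−z̄)² = 340.8333
r_2 = 4.6111 / 340.8333 = 0.014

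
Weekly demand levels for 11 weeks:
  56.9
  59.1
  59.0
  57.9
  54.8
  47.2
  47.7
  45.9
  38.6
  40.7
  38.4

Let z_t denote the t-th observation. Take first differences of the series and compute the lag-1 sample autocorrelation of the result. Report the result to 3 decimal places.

First differences Δz: 2.2, -0.1, -1.1, -3.1, -7.6, 0.5, -1.8, -7.3, 2.1, -2.3
Mean of differences = -1.8500
Numerator Σ(Δz_t−Δz̄)(Δz_{t+1}−Δz̄) = -22.3225
Denominator Σ(Δz_t−Δz̄)² = 105.6850
r_1(Δz) = -22.3225 / 105.6850 = -0.211

-0.211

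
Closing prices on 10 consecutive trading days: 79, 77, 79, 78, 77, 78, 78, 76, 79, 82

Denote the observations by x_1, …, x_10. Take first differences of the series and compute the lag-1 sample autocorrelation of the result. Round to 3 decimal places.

-0.118

First differences Δx: -2, 2, -1, -1, 1, 0, -2, 3, 3
Mean of differences = 0.3333
Numerator Σ(Δx_t−Δx̄)(Δx_{t+1}−Δx̄) = -3.7778
Denominator Σ(Δx_t−Δx̄)² = 32.0000
r_1(Δx) = -3.7778 / 32.0000 = -0.118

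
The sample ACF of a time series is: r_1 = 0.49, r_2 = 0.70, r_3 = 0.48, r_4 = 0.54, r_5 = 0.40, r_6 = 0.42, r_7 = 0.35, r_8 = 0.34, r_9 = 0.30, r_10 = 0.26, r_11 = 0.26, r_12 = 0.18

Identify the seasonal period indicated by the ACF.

The largest autocorrelation is r_2 = 0.70, with a weaker echo at lag 4 (0.54); the remaining lags stay at or below 0.49.
The dominant spike at lag 2 indicates a seasonal period of 2.

2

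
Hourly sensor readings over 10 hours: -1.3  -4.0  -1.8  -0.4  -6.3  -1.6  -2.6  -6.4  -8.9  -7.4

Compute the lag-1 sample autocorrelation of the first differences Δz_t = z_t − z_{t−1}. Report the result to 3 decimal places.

-0.416

First differences Δz: -2.7, 2.2, 1.4, -5.9, 4.7, -1.0, -3.8, -2.5, 1.5
Mean of differences = -0.6778
Numerator Σ(Δz_t−Δz̄)(Δz_{t+1}−Δz̄) = -37.7805
Denominator Σ(Δz_t−Δz̄)² = 90.7956
r_1(Δz) = -37.7805 / 90.7956 = -0.416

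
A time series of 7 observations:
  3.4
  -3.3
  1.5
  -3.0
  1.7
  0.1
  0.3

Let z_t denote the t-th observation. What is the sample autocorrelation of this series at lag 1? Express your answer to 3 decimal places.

-0.690

Mean z̄ = (3.4 − 3.3 + 1.5 − 3.0 + 1.7 + 0.1 + 0.3)/7 = 0.1000
Deviations from mean: 3.3000, -3.4000, 1.4000, -3.1000, 1.6000, 0.0000, 0.2000
Σ(z_t−z̄)(z_{t+1}−z̄) = (-11.2200) + (-4.7600) + (-4.3400) + (-4.9600) + (0.0000) + (0.0000) = -25.2800
Denominator Σ(z_t−z̄)² = 36.6200
r_1 = -25.2800 / 36.6200 = -0.690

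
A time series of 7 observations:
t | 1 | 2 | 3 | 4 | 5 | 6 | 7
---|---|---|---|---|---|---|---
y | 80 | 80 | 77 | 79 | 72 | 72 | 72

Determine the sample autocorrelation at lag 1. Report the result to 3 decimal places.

Mean ȳ = (80 + 80 + 77 + 79 + 72 + 72 + 72)/7 = 76.0000
Σ(y_t−ȳ)(y_{t+1}−ȳ) = (16.0000) + (4.0000) + (3.0000) + (-12.0000) + (16.0000) + (16.0000) = 43.0000
Denominator Σ(y_t−ȳ)² = 90.0000
r_1 = 43.0000 / 90.0000 = 0.478

0.478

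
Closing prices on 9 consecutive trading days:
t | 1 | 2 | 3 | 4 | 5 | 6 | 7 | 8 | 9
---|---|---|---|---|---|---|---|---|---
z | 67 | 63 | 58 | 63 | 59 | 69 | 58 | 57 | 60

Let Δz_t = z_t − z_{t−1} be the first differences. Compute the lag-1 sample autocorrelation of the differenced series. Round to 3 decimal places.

-0.564

First differences Δz: -4, -5, 5, -4, 10, -11, -1, 3
Mean of differences = -0.8750
Numerator Σ(Δz_t−Δz̄)(Δz_{t+1}−Δz̄) = -173.0156
Denominator Σ(Δz_t−Δz̄)² = 306.8750
r_1(Δz) = -173.0156 / 306.8750 = -0.564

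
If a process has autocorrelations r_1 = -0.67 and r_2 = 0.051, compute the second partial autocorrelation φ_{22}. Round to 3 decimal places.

-0.722

φ_{22} = (r_2 − r_1²) / (1 − r_1²)
r_1² = (-0.67)² = 0.4489
Numerator = 0.051 − 0.4489 = -0.3979; denominator = 1 − 0.4489 = 0.5511
φ_{22} = -0.3979 / 0.5511 = -0.722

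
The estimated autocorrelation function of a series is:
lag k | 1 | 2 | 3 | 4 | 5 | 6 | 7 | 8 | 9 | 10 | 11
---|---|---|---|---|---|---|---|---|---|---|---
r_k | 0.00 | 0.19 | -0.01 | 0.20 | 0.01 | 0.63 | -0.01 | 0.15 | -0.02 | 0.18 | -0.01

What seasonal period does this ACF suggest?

6

The largest autocorrelation is r_6 = 0.63; the remaining lags stay at or below 0.20.
The dominant spike at lag 6 indicates a seasonal period of 6.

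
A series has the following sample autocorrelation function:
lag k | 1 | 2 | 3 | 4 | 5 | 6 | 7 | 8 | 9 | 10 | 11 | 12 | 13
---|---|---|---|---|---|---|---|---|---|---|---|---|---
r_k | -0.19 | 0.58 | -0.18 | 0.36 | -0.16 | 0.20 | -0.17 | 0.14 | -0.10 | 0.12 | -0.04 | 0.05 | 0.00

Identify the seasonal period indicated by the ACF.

The largest autocorrelation is r_2 = 0.58, with weaker echoes at lags 4 (0.36) and 6 (0.20); the remaining lags stay at or below 0.14.
The dominant spike at lag 2 indicates a seasonal period of 2.

2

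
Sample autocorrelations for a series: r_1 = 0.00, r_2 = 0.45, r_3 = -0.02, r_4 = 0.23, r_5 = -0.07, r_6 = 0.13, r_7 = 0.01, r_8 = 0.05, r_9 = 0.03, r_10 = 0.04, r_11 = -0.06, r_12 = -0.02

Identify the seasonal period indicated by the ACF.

The largest autocorrelation is r_2 = 0.45, with a weaker echo at lag 4 (0.23); the remaining lags stay at or below 0.13.
The dominant spike at lag 2 indicates a seasonal period of 2.

2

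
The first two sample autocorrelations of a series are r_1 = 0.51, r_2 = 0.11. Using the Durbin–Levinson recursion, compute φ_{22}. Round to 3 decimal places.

-0.203

φ_{22} = (r_2 − r_1²) / (1 − r_1²)
r_1² = (0.51)² = 0.2601
Numerator = 0.11 − 0.2601 = -0.1501; denominator = 1 − 0.2601 = 0.7399
φ_{22} = -0.1501 / 0.7399 = -0.203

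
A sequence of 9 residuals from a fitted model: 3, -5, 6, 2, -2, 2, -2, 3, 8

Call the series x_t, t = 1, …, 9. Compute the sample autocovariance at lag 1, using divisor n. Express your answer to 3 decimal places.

Mean x̄ = (3 − 5 + 6 + 2 − 2 + 2 − 2 + 3 + 8)/9 = 1.6667
Σ_{t=1}^{8}(x_t−x̄)(x_{t+1}−x̄) = -36.4444
γ_1 = -36.4444 / 9 = -4.049

-4.049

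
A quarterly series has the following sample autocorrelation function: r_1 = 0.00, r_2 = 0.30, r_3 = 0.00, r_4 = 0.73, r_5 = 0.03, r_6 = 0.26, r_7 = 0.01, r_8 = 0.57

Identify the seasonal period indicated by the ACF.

4

The largest autocorrelation is r_4 = 0.73, with a weaker echo at lag 8 (0.57); the remaining lags stay at or below 0.30.
The dominant spike at lag 4 indicates a seasonal period of 4.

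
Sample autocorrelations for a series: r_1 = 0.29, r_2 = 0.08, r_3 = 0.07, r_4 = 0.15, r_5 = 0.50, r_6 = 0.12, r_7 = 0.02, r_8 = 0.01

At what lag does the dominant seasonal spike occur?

5

The largest autocorrelation is r_5 = 0.50; the remaining lags stay at or below 0.29. The elevated value at lag 1 (0.29), dropping to 0.08 at lag 2, reflects decaying short-term dependence rather than seasonality.
The dominant spike at lag 5 indicates a seasonal period of 5.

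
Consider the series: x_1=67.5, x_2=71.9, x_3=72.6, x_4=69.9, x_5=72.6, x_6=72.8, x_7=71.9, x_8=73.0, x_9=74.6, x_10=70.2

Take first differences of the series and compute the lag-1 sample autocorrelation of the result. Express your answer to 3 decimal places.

-0.224

First differences Δx: 4.4, 0.7, -2.7, 2.7, 0.2, -0.9, 1.1, 1.6, -4.4
Mean of differences = 0.3000
Numerator Σ(Δx_t−Δx̄)(Δx_{t+1}−Δx̄) = -12.9100
Denominator Σ(Δx_t−Δx̄)² = 57.6000
r_1(Δx) = -12.9100 / 57.6000 = -0.224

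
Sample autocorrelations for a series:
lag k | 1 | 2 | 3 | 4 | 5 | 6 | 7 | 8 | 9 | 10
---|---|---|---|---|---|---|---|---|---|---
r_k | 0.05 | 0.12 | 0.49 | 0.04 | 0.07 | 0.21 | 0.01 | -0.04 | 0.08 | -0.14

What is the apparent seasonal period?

The largest autocorrelation is r_3 = 0.49, with a weaker echo at lag 6 (0.21); the remaining lags stay at or below 0.12.
The dominant spike at lag 3 indicates a seasonal period of 3.

3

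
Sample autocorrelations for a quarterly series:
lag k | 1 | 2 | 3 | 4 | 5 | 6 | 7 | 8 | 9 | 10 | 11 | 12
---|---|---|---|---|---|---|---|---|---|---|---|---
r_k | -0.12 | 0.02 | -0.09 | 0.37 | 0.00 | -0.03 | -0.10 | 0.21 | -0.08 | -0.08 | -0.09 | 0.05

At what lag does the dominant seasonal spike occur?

The largest autocorrelation is r_4 = 0.37, with a weaker echo at lag 8 (0.21); the remaining lags stay at or below 0.05.
The dominant spike at lag 4 indicates a seasonal period of 4.

4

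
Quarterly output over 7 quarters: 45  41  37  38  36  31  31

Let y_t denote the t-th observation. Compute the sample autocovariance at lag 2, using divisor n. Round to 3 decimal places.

Mean ȳ = (45 + 41 + 37 + 38 + 36 + 31 + 31)/7 = 37.0000
Deviations: 8.0000, 4.0000, 0.0000, 1.0000, -1.0000, -6.0000, -6.0000
Σ_{t=1}^{5}(y_t−ȳ)(y_{t+2}−ȳ) = 4.0000
γ_2 = 4.0000 / 7 = 0.571

0.571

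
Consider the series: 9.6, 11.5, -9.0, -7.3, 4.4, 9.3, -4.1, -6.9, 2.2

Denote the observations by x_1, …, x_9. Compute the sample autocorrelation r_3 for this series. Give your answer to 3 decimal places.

-0.179

Mean x̄ = (9.6 + 11.5 − 9.0 − 7.3 + 4.4 + 9.3 − 4.1 − 6.9 + 2.2)/9 = 1.0778
Σ(x_t−x̄)(x_{t+3}−x̄) = (-71.3973) + (34.6249) + (-82.8617) + (43.3783) + (-26.5040) + (9.2272) = -93.5326
Denominator Σ(x_t−x̄)² = 523.3556
r_3 = -93.5326 / 523.3556 = -0.179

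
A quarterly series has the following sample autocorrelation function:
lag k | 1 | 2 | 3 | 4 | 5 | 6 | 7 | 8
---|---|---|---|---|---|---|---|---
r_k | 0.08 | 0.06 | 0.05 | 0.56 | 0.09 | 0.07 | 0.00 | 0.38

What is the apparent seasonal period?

4

The largest autocorrelation is r_4 = 0.56, with a weaker echo at lag 8 (0.38); the remaining lags stay at or below 0.09.
The dominant spike at lag 4 indicates a seasonal period of 4.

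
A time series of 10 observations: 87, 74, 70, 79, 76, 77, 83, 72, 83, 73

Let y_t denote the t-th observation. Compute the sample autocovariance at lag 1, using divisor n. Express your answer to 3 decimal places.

-10.836

Mean ȳ = (87 + 74 + 70 + 79 + 76 + 77 + 83 + 72 + 83 + 73)/10 = 77.4000
Σ_{t=1}^{9}(y_t−ȳ)(y_{t+1}−ȳ) = -108.3600
γ_1 = -108.3600 / 10 = -10.836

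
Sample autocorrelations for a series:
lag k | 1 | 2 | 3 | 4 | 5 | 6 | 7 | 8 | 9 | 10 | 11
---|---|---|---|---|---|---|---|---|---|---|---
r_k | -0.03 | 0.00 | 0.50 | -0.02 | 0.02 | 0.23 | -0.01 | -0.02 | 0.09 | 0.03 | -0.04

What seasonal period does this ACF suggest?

The largest autocorrelation is r_3 = 0.50, with a weaker echo at lag 6 (0.23); the remaining lags stay at or below 0.09.
The dominant spike at lag 3 indicates a seasonal period of 3.

3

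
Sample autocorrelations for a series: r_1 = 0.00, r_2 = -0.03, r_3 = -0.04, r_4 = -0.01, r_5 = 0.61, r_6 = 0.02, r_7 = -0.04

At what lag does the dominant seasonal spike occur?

5

The largest autocorrelation is r_5 = 0.61; the remaining lags stay at or below 0.02.
The dominant spike at lag 5 indicates a seasonal period of 5.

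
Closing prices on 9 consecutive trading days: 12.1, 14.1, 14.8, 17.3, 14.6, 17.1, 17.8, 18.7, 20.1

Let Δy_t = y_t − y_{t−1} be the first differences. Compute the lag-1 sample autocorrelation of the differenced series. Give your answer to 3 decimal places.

First differences Δy: 2.0, 0.7, 2.5, -2.7, 2.5, 0.7, 0.9, 1.4
Mean of differences = 1.0000
Numerator Σ(Δy_t−Δȳ)(Δy_{t+1}−Δȳ) = -12.3100
Denominator Σ(Δy_t−Δȳ)² = 19.5400
r_1(Δy) = -12.3100 / 19.5400 = -0.630

-0.630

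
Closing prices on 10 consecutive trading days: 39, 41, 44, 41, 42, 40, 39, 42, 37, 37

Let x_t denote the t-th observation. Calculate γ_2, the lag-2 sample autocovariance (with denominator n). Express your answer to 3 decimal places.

-0.168

Mean x̄ = (39 + 41 + 44 + 41 + 42 + 40 + 39 + 42 + 37 + 37)/10 = 40.2000
Σ_{t=1}^{8}(x_t−x̄)(x_{t+2}−x̄) = -1.6800
γ_2 = -1.6800 / 10 = -0.168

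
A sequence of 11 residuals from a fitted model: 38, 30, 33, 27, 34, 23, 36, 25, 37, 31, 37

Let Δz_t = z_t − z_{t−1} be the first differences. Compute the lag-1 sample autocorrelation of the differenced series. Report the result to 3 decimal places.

First differences Δz: -8, 3, -6, 7, -11, 13, -11, 12, -6, 6
Mean of differences = -0.1000
Numerator Σ(Δz_t−Δz̄)(Δz_{t+1}−Δz̄) = -686.9100
Denominator Σ(Δz_t−Δz̄)² = 784.9000
r_1(Δz) = -686.9100 / 784.9000 = -0.875

-0.875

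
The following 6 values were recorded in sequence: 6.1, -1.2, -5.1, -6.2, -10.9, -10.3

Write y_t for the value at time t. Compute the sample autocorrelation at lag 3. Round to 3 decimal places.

-0.178

Mean ȳ = (6.1 − 1.2 − 5.1 − 6.2 − 10.9 − 10.3)/6 = -4.6000
Deviations from mean: 10.7000, 3.4000, -0.5000, -1.6000, -6.3000, -5.7000
Numerator Σ_{t=1}^{3}(y_t−ȳ)(y_{t+3}−ȳ) = -35.6900
Denominator Σ(y_t−ȳ)² = 201.0400
r_3 = -35.6900 / 201.0400 = -0.178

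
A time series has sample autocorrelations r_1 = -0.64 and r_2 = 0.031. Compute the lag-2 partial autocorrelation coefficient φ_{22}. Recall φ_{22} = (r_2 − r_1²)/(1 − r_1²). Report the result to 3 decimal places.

-0.641

φ_{22} = (r_2 − r_1²) / (1 − r_1²)
r_1² = (-0.64)² = 0.4096
Numerator = 0.031 − 0.4096 = -0.3786; denominator = 1 − 0.4096 = 0.5904
φ_{22} = -0.3786 / 0.5904 = -0.641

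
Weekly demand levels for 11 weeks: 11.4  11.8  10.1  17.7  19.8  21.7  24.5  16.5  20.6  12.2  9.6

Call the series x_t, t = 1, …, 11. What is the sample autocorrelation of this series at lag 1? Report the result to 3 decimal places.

Mean x̄ = (11.4 + 11.8 + 10.1 + 17.7 + 19.8 + 21.7 + 24.5 + 16.5 + 20.6 + 12.2 + 9.6)/11 = 15.9909
Numerator Σ_{t=1}^{10}(x_t−x̄)(x_{t+1}−x̄) = 124.1290
Denominator Σ(x_t−x̄)² = 272.4891
r_1 = 124.1290 / 272.4891 = 0.456

0.456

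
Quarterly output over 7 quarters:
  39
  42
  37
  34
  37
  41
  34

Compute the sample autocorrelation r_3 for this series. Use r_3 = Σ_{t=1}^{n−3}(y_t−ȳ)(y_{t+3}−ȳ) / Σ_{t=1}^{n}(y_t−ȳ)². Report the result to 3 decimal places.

0.061

Mean ȳ = (39 + 42 + 37 + 34 + 37 + 41 + 34)/7 = 37.7143
Deviations from mean: 1.2857, 4.2857, -0.7143, -3.7143, -0.7143, 3.2857, -3.7143
Σ(y_t−ȳ)(y_{t+3}−ȳ) = (-4.7755) + (-3.0612) + (-2.3469) + (13.7959) = 3.6122
Denominator Σ(y_t−ȳ)² = 59.4286
r_3 = 3.6122 / 59.4286 = 0.061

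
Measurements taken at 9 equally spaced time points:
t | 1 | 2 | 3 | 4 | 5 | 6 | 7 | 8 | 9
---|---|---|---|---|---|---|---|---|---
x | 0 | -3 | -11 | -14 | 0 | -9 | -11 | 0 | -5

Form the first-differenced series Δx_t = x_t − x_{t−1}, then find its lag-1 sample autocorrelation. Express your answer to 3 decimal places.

First differences Δx: -3, -8, -3, 14, -9, -2, 11, -5
Mean of differences = -0.6250
Numerator Σ(Δx_t−Δx̄)(Δx_{t+1}−Δx̄) = -177.5156
Denominator Σ(Δx_t−Δx̄)² = 505.8750
r_1(Δx) = -177.5156 / 505.8750 = -0.351

-0.351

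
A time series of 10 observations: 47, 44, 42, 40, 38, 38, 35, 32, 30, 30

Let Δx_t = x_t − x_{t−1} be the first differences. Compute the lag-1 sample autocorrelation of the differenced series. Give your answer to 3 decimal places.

-0.093

First differences Δx: -3, -2, -2, -2, 0, -3, -3, -2, 0
Mean of differences = -1.8889
Numerator Σ(Δx_t−Δx̄)(Δx_{t+1}−Δx̄) = -1.0123
Denominator Σ(Δx_t−Δx̄)² = 10.8889
r_1(Δx) = -1.0123 / 10.8889 = -0.093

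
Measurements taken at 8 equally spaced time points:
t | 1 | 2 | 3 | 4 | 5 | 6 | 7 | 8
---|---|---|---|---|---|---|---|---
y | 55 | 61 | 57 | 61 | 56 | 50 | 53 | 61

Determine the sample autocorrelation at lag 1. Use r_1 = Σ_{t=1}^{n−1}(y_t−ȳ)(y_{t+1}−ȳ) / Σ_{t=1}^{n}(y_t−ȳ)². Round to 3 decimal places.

Mean ȳ = (55 + 61 + 57 + 61 + 56 + 50 + 53 + 61)/8 = 56.7500
Σ(y_t−ȳ)(y_{t+1}−ȳ) = (-7.4375) + (1.0625) + (1.0625) + (-3.1875) + (5.0625) + (25.3125) + (-15.9375) = 5.9375
Denominator Σ(y_t−ȳ)² = 117.5000
r_1 = 5.9375 / 117.5000 = 0.051

0.051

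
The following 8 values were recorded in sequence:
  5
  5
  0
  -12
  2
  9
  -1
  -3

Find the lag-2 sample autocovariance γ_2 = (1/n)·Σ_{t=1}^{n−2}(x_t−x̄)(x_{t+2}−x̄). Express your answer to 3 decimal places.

Mean x̄ = (5 + 5 + 0 − 12 + 2 + 9 − 1 − 3)/8 = 0.6250
Σ_{t=1}^{6}(x_t−x̄)(x_{t+2}−x̄) = -197.1563
γ_2 = -197.1563 / 8 = -24.645

-24.645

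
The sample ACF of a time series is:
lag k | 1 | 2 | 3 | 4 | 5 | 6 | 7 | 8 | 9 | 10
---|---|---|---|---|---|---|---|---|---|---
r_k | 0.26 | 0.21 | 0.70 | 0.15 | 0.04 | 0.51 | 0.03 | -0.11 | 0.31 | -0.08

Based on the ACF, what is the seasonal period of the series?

The largest autocorrelation is r_3 = 0.70, with weaker echoes at lags 6 (0.51) and 9 (0.31); the remaining lags stay at or below 0.26. The elevated value at lag 1 (0.26), dropping to 0.21 at lag 2, reflects decaying short-term dependence rather than seasonality.
The dominant spike at lag 3 indicates a seasonal period of 3.

3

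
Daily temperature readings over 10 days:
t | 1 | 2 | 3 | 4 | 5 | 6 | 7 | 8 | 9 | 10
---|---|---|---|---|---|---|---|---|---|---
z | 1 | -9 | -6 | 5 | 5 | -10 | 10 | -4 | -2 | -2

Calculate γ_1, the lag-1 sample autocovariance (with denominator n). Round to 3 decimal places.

Mean z̄ = (1 − 9 − 6 + 5 + 5 − 10 + 10 − 4 − 2 − 2)/10 = -1.2000
Σ_{t=1}^{9}(z_t−z̄)(z_{t+1}−z̄) = -152.6400
γ_1 = -152.6400 / 10 = -15.264

-15.264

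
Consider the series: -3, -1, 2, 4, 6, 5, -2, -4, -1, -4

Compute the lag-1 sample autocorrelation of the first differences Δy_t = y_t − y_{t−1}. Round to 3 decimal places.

0.215

First differences Δy: 2, 3, 2, 2, -1, -7, -2, 3, -3
Mean of differences = -0.1111
Numerator Σ(Δy_t−Δȳ)(Δy_{t+1}−Δȳ) = 19.9877
Denominator Σ(Δy_t−Δȳ)² = 92.8889
r_1(Δy) = 19.9877 / 92.8889 = 0.215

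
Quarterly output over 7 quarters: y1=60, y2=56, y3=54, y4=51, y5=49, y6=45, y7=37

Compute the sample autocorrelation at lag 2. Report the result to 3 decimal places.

0.140

Mean ȳ = (60 + 56 + 54 + 51 + 49 + 45 + 37)/7 = 50.2857
Deviations from mean: 9.7143, 5.7143, 3.7143, 0.7143, -1.2857, -5.2857, -13.2857
Numerator Σ_{t=1}^{5}(y_t−ȳ)(y_{t+2}−ȳ) = 48.6939
Denominator Σ(y_t−ȳ)² = 347.4286
r_2 = 48.6939 / 347.4286 = 0.140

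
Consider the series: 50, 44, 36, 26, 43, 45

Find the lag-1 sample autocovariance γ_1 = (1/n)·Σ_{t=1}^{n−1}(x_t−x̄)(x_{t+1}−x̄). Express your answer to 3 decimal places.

9.981

Mean x̄ = (50 + 44 + 36 + 26 + 43 + 45)/6 = 40.6667
Σ_{t=1}^{5}(x_t−x̄)(x_{t+1}−x̄) = 59.8889
γ_1 = 59.8889 / 6 = 9.981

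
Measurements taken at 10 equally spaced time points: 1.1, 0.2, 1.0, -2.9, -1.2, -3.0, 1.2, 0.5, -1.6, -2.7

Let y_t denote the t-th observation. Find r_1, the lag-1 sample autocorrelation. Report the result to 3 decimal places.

0.010

Mean ȳ = (1.1 + 0.2 + 1.0 − 2.9 − 1.2 − 3.0 + 1.2 + 0.5 − 1.6 − 2.7)/10 = -0.7400
Numerator Σ_{t=1}^{9}(y_t−ȳ)(y_{t+1}−ȳ) = 0.2804
Denominator Σ(y_t−ȳ)² = 27.1640
r_1 = 0.2804 / 27.1640 = 0.010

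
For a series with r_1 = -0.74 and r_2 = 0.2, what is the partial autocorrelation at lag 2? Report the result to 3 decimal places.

φ_{22} = (r_2 − r_1²) / (1 − r_1²)
r_1² = (-0.74)² = 0.5476
Numerator = 0.2 − 0.5476 = -0.3476; denominator = 1 − 0.5476 = 0.4524
φ_{22} = -0.3476 / 0.4524 = -0.768

-0.768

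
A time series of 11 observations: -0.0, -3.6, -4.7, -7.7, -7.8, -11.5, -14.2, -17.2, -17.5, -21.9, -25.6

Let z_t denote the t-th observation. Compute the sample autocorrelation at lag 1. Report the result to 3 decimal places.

0.680

Mean z̄ = (-0.0 − 3.6 − 4.7 − 7.7 − 7.8 − 11.5 − 14.2 − 17.2 − 17.5 − 21.9 − 25.6)/11 = -11.9727
Numerator Σ_{t=1}^{10}(z_t−z̄)(z_{t+1}−z̄) = 441.6474
Denominator Σ(z_t−z̄)² = 649.3218
r_1 = 441.6474 / 649.3218 = 0.680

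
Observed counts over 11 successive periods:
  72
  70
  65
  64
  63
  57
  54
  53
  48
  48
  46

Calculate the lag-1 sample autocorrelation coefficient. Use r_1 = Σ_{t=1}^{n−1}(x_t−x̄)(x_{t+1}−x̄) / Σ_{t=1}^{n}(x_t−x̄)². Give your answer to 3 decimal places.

0.734

Mean x̄ = (72 + 70 + 65 + 64 + 63 + 57 + 54 + 53 + 48 + 48 + 46)/11 = 58.1818
Numerator Σ_{t=1}^{10}(x_t−x̄)(x_{t+1}−x̄) = 612.9669
Denominator Σ(x_t−x̄)² = 835.6364
r_1 = 612.9669 / 835.6364 = 0.734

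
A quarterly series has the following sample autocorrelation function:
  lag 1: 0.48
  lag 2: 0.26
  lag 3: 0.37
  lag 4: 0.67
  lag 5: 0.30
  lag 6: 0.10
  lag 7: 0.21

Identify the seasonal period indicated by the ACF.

4

The largest autocorrelation is r_4 = 0.67; the remaining lags stay at or below 0.48. The elevated value at lag 1 (0.48), dropping to 0.26 at lag 2, reflects decaying short-term dependence rather than seasonality.
The dominant spike at lag 4 indicates a seasonal period of 4.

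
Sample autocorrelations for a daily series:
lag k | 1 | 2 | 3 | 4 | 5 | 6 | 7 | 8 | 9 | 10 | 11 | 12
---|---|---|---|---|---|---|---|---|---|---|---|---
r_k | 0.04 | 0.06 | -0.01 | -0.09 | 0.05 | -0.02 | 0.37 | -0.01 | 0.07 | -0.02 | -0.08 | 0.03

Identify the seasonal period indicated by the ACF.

7

The largest autocorrelation is r_7 = 0.37; the remaining lags stay at or below 0.07.
The dominant spike at lag 7 indicates a seasonal period of 7.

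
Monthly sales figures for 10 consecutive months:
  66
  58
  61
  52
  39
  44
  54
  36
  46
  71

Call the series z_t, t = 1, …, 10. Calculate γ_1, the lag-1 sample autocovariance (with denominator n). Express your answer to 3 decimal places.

Mean z̄ = (66 + 58 + 61 + 52 + 39 + 44 + 54 + 36 + 46 + 71)/10 = 52.7000
Σ_{t=1}^{9}(z_t−z̄)(z_{t+1}−z̄) = 193.7100
γ_1 = 193.7100 / 10 = 19.371

19.371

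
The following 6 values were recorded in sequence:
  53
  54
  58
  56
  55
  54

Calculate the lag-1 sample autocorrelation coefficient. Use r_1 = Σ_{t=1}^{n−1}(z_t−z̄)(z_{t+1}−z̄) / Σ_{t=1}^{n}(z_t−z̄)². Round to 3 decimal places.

Mean z̄ = (53 + 54 + 58 + 56 + 55 + 54)/6 = 55.0000
Deviations from mean: -2.0000, -1.0000, 3.0000, 1.0000, 0.0000, -1.0000
Σ(z_t−z̄)(z_{t+1}−z̄) = (2.0000) + (-3.0000) + (3.0000) + (0.0000) + (0.0000) = 2.0000
Denominator Σ(z_t−z̄)² = 16.0000
r_1 = 2.0000 / 16.0000 = 0.125

0.125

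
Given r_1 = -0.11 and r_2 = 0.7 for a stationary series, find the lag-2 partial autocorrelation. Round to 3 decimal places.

φ_{22} = (r_2 − r_1²) / (1 − r_1²)
r_1² = (-0.11)² = 0.0121
Numerator = 0.7 − 0.0121 = 0.6879; denominator = 1 − 0.0121 = 0.9879
φ_{22} = 0.6879 / 0.9879 = 0.696

0.696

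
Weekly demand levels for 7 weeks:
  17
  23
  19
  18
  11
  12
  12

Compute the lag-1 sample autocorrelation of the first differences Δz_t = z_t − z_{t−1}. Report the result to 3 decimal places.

First differences Δz: 6, -4, -1, -7, 1, 0
Mean of differences = -0.8333
Numerator Σ(Δz_t−Δz̄)(Δz_{t+1}−Δz̄) = -29.8611
Denominator Σ(Δz_t−Δz̄)² = 98.8333
r_1(Δz) = -29.8611 / 98.8333 = -0.302

-0.302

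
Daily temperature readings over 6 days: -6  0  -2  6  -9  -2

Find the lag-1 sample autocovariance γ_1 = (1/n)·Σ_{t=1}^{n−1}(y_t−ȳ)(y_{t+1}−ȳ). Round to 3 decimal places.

Mean ȳ = (-6 + 0 − 2 + 6 − 9 − 2)/6 = -2.1667
Σ_{t=1}^{5}(y_t−ȳ)(y_{t+1}−ȳ) = -63.5278
γ_1 = -63.5278 / 6 = -10.588

-10.588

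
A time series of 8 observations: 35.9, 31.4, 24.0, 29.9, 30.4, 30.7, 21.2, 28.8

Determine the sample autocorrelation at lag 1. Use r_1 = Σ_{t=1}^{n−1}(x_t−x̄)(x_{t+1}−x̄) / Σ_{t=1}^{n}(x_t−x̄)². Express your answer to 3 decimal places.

-0.054

Mean x̄ = (35.9 + 31.4 + 24.0 + 29.9 + 30.4 + 30.7 + 21.2 + 28.8)/8 = 29.0375
Numerator Σ_{t=1}^{7}(x_t−x̄)(x_{t+1}−x̄) = -7.7614
Denominator Σ(x_t−x̄)² = 144.8988
r_1 = -7.7614 / 144.8988 = -0.054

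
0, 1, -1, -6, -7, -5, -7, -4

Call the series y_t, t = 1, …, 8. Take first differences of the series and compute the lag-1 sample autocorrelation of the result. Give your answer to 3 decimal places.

-0.085

First differences Δy: 1, -2, -5, -1, 2, -2, 3
Mean of differences = -0.5714
Numerator Σ(Δy_t−Δȳ)(Δy_{t+1}−Δȳ) = -3.8980
Denominator Σ(Δy_t−Δȳ)² = 45.7143
r_1(Δy) = -3.8980 / 45.7143 = -0.085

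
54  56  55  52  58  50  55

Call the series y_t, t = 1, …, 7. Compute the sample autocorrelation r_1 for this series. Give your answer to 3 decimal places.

-0.685

Mean ȳ = (54 + 56 + 55 + 52 + 58 + 50 + 55)/7 = 54.2857
Deviations from mean: -0.2857, 1.7143, 0.7143, -2.2857, 3.7143, -4.2857, 0.7143
Σ(y_t−ȳ)(y_{t+1}−ȳ) = (-0.4898) + (1.2245) + (-1.6327) + (-8.4898) + (-15.9184) + (-3.0612) = -28.3673
Denominator Σ(y_t−ȳ)² = 41.4286
r_1 = -28.3673 / 41.4286 = -0.685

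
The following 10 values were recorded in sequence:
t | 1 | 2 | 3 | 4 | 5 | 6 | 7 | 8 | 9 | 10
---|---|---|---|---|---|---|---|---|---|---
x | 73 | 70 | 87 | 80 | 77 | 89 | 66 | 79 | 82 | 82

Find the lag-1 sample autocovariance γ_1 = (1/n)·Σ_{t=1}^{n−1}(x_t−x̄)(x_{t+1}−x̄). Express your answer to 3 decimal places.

Mean x̄ = (73 + 70 + 87 + 80 + 77 + 89 + 66 + 79 + 82 + 82)/10 = 78.5000
Σ_{t=1}^{9}(x_t−x̄)(x_{t+1}−x̄) = -154.2500
γ_1 = -154.2500 / 10 = -15.425

-15.425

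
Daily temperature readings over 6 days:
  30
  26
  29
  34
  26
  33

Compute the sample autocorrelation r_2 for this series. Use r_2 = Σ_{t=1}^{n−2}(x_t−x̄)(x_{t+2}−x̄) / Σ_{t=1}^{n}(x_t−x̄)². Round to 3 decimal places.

0.014

Mean x̄ = (30 + 26 + 29 + 34 + 26 + 33)/6 = 29.6667
Deviations from mean: 0.3333, -3.6667, -0.6667, 4.3333, -3.6667, 3.3333
Numerator Σ_{t=1}^{4}(x_t−x̄)(x_{t+2}−x̄) = 0.7778
Denominator Σ(x_t−x̄)² = 57.3333
r_2 = 0.7778 / 57.3333 = 0.014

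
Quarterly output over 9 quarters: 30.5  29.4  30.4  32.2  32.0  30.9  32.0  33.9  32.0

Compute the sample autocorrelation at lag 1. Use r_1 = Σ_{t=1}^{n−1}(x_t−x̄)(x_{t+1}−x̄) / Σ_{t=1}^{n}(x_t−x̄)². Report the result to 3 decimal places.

0.415

Mean x̄ = (30.5 + 29.4 + 30.4 + 32.2 + 32.0 + 30.9 + 32.0 + 33.9 + 32.0)/9 = 31.4778
Numerator Σ_{t=1}^{8}(x_t−x̄)(x_{t+1}−x̄) = 5.7962
Denominator Σ(x_t−x̄)² = 13.9756
r_1 = 5.7962 / 13.9756 = 0.415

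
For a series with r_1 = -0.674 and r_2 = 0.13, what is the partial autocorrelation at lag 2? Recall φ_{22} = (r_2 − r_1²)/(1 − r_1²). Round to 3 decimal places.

φ_{22} = (r_2 − r_1²) / (1 − r_1²)
r_1² = (-0.674)² = 0.454276
Numerator = 0.13 − 0.4543 = -0.3243; denominator = 1 − 0.4543 = 0.5457
φ_{22} = -0.3243 / 0.5457 = -0.594

-0.594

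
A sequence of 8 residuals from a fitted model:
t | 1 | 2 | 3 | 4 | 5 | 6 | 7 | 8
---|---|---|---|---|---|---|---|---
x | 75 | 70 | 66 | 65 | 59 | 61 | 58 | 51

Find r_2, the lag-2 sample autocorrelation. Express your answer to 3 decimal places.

0.198

Mean x̄ = (75 + 70 + 66 + 65 + 59 + 61 + 58 + 51)/8 = 63.1250
Deviations from mean: 11.8750, 6.8750, 2.8750, 1.8750, -4.1250, -2.1250, -5.1250, -12.1250
Σ(x_t−x̄)(x_{t+2}−x̄) = (34.1406) + (12.8906) + (-11.8594) + (-3.9844) + (21.1406) + (25.7656) = 78.0938
Denominator Σ(x_t−x̄)² = 394.8750
r_2 = 78.0938 / 394.8750 = 0.198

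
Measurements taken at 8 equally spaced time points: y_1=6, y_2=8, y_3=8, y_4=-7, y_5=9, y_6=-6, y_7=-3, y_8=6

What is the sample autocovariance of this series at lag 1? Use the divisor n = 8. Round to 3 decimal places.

Mean ȳ = (6 + 8 + 8 − 7 + 9 − 6 − 3 + 6)/8 = 2.6250
Σ_{t=1}^{7}(y_t−ȳ)(y_{t+1}−ȳ) = -91.5156
γ_1 = -91.5156 / 8 = -11.439

-11.439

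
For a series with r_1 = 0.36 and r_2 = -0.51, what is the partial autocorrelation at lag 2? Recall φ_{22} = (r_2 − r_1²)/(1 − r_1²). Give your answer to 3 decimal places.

-0.735

φ_{22} = (r_2 − r_1²) / (1 − r_1²)
r_1² = (0.36)² = 0.1296
Numerator = -0.51 − 0.1296 = -0.6396; denominator = 1 − 0.1296 = 0.8704
φ_{22} = -0.6396 / 0.8704 = -0.735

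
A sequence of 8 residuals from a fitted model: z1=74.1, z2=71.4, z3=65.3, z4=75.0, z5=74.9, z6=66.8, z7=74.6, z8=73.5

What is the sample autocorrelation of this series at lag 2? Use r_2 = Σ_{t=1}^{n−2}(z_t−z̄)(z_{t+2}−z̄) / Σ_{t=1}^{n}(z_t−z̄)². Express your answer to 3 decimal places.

-0.499

Mean z̄ = (74.1 + 71.4 + 65.3 + 75.0 + 74.9 + 66.8 + 74.6 + 73.5)/8 = 71.9500
Deviations from mean: 2.1500, -0.5500, -6.6500, 3.0500, 2.9500, -5.1500, 2.6500, 1.5500
Σ(z_t−z̄)(z_{t+2}−z̄) = (-14.2975) + (-1.6775) + (-19.6175) + (-15.7075) + (7.8175) + (-7.9825) = -51.4650
Denominator Σ(z_t−z̄)² = 103.1000
r_2 = -51.4650 / 103.1000 = -0.499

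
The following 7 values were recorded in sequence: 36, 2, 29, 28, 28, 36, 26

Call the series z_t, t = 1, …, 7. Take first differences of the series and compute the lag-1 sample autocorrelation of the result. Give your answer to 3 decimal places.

-0.478

First differences Δz: -34, 27, -1, 0, 8, -10
Mean of differences = -1.6667
Numerator Σ(Δz_t−Δz̄)(Δz_{t+1}−Δz̄) = -971.1111
Denominator Σ(Δz_t−Δz̄)² = 2033.3333
r_1(Δz) = -971.1111 / 2033.3333 = -0.478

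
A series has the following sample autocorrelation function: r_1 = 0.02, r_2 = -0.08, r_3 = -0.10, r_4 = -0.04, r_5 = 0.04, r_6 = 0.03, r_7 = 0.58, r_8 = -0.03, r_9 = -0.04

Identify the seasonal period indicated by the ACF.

The largest autocorrelation is r_7 = 0.58; the remaining lags stay at or below 0.04.
The dominant spike at lag 7 indicates a seasonal period of 7.

7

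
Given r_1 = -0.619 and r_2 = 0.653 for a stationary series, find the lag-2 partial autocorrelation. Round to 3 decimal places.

0.437

φ_{22} = (r_2 − r_1²) / (1 − r_1²)
r_1² = (-0.619)² = 0.383161
Numerator = 0.653 − 0.3832 = 0.2698; denominator = 1 − 0.3832 = 0.6168
φ_{22} = 0.2698 / 0.6168 = 0.437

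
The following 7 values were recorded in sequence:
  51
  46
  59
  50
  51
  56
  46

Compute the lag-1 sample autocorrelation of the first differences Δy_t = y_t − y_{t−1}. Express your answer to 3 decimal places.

First differences Δy: -5, 13, -9, 1, 5, -10
Mean of differences = -0.8333
Numerator Σ(Δy_t−Δȳ)(Δy_{t+1}−Δȳ) = -228.3611
Denominator Σ(Δy_t−Δȳ)² = 396.8333
r_1(Δy) = -228.3611 / 396.8333 = -0.575

-0.575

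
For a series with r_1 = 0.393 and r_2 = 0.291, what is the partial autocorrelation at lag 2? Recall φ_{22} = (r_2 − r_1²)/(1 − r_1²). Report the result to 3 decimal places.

φ_{22} = (r_2 − r_1²) / (1 − r_1²)
r_1² = (0.393)² = 0.154449
Numerator = 0.291 − 0.1544 = 0.1366; denominator = 1 − 0.1544 = 0.8456
φ_{22} = 0.1366 / 0.8456 = 0.161

0.161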